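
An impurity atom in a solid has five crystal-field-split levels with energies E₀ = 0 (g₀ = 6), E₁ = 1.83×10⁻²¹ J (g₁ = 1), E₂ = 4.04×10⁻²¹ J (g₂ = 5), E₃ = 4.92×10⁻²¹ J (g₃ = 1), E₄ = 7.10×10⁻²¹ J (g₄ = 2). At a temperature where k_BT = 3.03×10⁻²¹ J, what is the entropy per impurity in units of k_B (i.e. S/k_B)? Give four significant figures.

2.457

Eᵢ/kT = 0, 0.603960, 1.33333, 1.62376, 2.34323.
Z = Σ gᵢe^(−Eᵢ/kT) = 6·e^(−0) + 1·e^(−0.603960) + 5·e^(−1.33333) + 1·e^(−1.62376) + 2·e^(−2.34323) = 6.00000 + 0.546643 + 1.31799 + 0.197156 + 0.192034 = 8.25382.
⟨E⟩ = Σ EᵢPᵢ = 1.04903 ×10⁻²¹ J.
S/k_B = ln Z + ⟨E⟩/kT = ln(8.25382) + 1.04903/3.03 = 2.11068 + 0.346215 = 2.457.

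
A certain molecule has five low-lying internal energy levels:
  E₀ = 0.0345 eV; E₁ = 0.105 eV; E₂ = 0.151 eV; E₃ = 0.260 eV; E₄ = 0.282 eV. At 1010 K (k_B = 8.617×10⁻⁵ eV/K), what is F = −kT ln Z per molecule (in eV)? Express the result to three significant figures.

-0.0186 eV

k_BT = 8.617×10⁻⁵ × 1010 K = 0.087032 eV.
Eᵢ/kT = 0.39641, 1.2065, 1.7350, 2.9874, 3.2402.
Z = Σ e^(−Eᵢ/kT) = e^(−0.39641) + e^(−1.2065) + e^(−1.7350) + e^(−2.9874) + e^(−3.2402) = 0.67273 + 0.29924 + 0.17640 + 0.050418 + 0.039156 = 1.2379.
F = −kT ln Z = −0.087032 × ln(1.2379) = −0.087032 × 0.21342 = -0.0186 eV.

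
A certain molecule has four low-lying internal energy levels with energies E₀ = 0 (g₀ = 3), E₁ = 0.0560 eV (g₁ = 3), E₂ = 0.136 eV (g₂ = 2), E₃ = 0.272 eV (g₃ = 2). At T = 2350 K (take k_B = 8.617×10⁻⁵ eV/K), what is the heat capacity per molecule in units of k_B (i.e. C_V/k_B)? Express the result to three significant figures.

0.144

k_BT = 8.617×10⁻⁵ × 2350 K = 0.20250 eV.
Eᵢ/kT = 0, 0.27654, 0.67160, 1.3432.
Z = Σ gᵢe^(−Eᵢ/kT) = 3·e^(−0) + 3·e^(−0.27654) + 2·e^(−0.67160) + 2·e^(−1.3432) = 3.0000 + 2.2752 + 1.0218 + 0.52202 = 6.8190.
⟨E⟩ = 0.059886 eV, ⟨E²⟩ = 0.0094816 eV².
C_V/k_B = (⟨E²⟩ − ⟨E⟩²)/(kT)² = (0.0094816 − 0.0035863)/0.041006 = 0.144.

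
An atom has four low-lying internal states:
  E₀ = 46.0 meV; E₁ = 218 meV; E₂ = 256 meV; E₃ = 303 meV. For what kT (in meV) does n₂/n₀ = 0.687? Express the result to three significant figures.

n₂/n₀ = exp[−(E₂−E₀)/kT] = 0.687.
⇒ (E₂−E₀)/kT = ln(1/0.687) = ln(1.4556) = 0.37542.
kT = 210.0 meV / 0.37542 = 559 meV.

559 meV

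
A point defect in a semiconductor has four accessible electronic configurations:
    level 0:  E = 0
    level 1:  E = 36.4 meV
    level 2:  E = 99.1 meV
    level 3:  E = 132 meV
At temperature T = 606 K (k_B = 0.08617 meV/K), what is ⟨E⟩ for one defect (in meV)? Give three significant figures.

k_BT = 0.08617 × 606 K = 52.219 meV.
Eᵢ/kT = 0, 0.69706, 1.8978, 2.5278.
Z = Σ e^(−Eᵢ/kT) = e^(−0) + e^(−0.69706) + e^(−1.8978) + e^(−2.5278) = 1.0000 + 0.49805 + 0.14990 + 0.079834 = 1.7278.
⟨E⟩ = Σ Eᵢ e^(−Eᵢ/kT) / Z = (0·1.0000 + 36.4·0.49805 + 99.1·0.14990 + 132·0.079834) / 1.7278 = 25.2 meV.

25.2 meV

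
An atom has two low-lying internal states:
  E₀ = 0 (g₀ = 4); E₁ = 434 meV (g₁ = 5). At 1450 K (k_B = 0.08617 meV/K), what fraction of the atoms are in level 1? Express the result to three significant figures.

k_BT = 0.08617 × 1450 K = 124.95 meV.
Eᵢ/kT = 0, 3.4734.
Z = Σ gᵢe^(−Eᵢ/kT) = 4·e^(−0) + 5·e^(−3.4734) = 4.0000 + 0.15506 = 4.1551.
P₁ = g₁ e^(−E₁/kT) / Z = 0.15506/4.1551 = 0.0373.

0.0373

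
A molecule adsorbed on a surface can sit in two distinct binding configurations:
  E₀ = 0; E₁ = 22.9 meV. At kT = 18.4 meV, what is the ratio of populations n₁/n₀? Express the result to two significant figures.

n₁/n₀ = exp[−(E₁−E₀)/kT] = exp(−(22.9 meV)/(18.4 meV)) = exp(-1.245) = 0.29.

0.29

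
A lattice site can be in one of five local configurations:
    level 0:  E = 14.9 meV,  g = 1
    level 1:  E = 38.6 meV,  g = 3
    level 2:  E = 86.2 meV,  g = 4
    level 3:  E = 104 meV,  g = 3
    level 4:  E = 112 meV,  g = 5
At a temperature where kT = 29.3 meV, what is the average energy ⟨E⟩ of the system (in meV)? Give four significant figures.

Eᵢ/kT = 0.508532, 1.31741, 2.94198, 3.54949, 3.82253.
Z = Σ gᵢe^(−Eᵢ/kT) = 1·e^(−0.508532) + 3·e^(−1.31741) + 4·e^(−2.94198) + 3·e^(−3.54949) + 5·e^(−3.82253) = 0.601378 + 0.803484 + 0.211045 + 0.0862179 + 0.109362 = 1.81149.
⟨E⟩ = Σ Eᵢ gᵢe^(−Eᵢ/kT) / Z = (14.9·0.601378 + 38.6·0.803484 + 86.2·0.211045 + 104·0.0862179 + 112·0.109362) / 1.81149 = 43.82 meV.

43.82 meV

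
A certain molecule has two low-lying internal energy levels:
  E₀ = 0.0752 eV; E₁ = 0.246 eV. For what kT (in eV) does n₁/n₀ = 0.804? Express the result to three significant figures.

0.783 eV

n₁/n₀ = exp[−(E₁−E₀)/kT] = 0.804.
⇒ (E₁−E₀)/kT = ln(1/0.804) = ln(1.2438) = 0.21817.
kT = 0.1708 eV / 0.21817 = 0.783 eV.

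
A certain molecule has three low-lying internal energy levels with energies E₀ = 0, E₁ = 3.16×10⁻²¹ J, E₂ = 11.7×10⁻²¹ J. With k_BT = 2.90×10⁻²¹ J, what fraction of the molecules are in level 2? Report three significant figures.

0.0131

Eᵢ/kT = 0, 1.0897, 4.0345.
Z = Σ e^(−Eᵢ/kT) = e^(−0) + e^(−1.0897) + e^(−4.0345) = 1.0000 + 0.33632 + 0.017695 = 1.3540.
P₂ = e^(−E₂/kT) / Z = 0.017695/1.3540 = 0.0131.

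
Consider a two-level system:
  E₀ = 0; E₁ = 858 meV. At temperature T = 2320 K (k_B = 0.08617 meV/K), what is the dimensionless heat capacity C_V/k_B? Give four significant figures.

k_BT = 0.08617 × 2320 K = 199.914 meV.
Eᵢ/kT = 0, 4.29185.
Z = Σ e^(−Eᵢ/kT) = e^(−0) + e^(−4.29185) = 1.00000 + 0.0136796 = 1.01368.
⟨E⟩ = 11.5787 meV, ⟨E²⟩ = 9934.52 meV².
C_V/k_B = (⟨E²⟩ − ⟨E⟩²)/(kT)² = (9934.52 − 134.066)/39965.6 = 0.2452.

0.2452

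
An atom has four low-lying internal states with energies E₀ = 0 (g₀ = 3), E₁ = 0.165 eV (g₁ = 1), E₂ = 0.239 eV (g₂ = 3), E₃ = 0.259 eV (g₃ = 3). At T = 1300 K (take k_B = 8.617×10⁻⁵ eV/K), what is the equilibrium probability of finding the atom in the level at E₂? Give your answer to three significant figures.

k_BT = 8.617×10⁻⁵ × 1300 K = 0.11202 eV.
Eᵢ/kT = 0, 1.4730, 2.1335, 2.3121.
Z = Σ gᵢe^(−Eᵢ/kT) = 3·e^(−0) + 1·e^(−1.4730) + 3·e^(−2.1335) + 3·e^(−2.3121) = 3.0000 + 0.22924 + 0.35527 + 0.29716 = 3.8817.
P₂ = g₂ e^(−E₂/kT) / Z = 0.35527/3.8817 = 0.0915.

0.0915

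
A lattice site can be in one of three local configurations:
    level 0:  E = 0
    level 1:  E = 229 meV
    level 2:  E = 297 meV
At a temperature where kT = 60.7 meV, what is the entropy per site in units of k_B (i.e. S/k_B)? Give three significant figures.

Eᵢ/kT = 0, 3.7727, 4.8929.
Z = Σ e^(−Eᵢ/kT) = e^(−0) + e^(−3.7727) + e^(−4.8929) = 1.0000 + 0.022990 + 0.0074996 = 1.0305.
⟨E⟩ = Σ EᵢPᵢ = 7.2703 meV.
S/k_B = ln Z + ⟨E⟩/kT = ln(1.0305) + 7.2703/60.7 = 0.030044 + 0.11977 = 0.150.

0.150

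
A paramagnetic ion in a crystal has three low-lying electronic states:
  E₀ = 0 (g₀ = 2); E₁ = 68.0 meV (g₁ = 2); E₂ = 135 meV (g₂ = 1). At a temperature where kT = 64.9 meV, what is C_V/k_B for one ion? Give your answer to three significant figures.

0.340

Eᵢ/kT = 0, 1.0478, 2.0801.
Z = Σ gᵢe^(−Eᵢ/kT) = 2·e^(−0) + 2·e^(−1.0478) + 1·e^(−2.0801) = 2.0000 + 0.70142 + 0.12492 = 2.8263.
⟨E⟩ = 22.843 meV, ⟨E²⟩ = 1953.1 meV².
C_V/k_B = (⟨E²⟩ − ⟨E⟩²)/(kT)² = (1953.1 − 521.80)/4212.0 = 0.340.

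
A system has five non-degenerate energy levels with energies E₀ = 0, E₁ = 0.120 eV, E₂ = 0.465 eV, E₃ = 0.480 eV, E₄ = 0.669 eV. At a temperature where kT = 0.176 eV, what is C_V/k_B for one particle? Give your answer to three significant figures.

0.697

Eᵢ/kT = 0, 0.68182, 2.6420, 2.7273, 3.8011.
Z = Σ e^(−Eᵢ/kT) = e^(−0) + e^(−0.68182) + e^(−2.6420) + e^(−2.7273) + e^(−3.8011) = 1.0000 + 0.50570 + 0.071219 + 0.065396 + 0.022346 = 1.6647.
⟨E⟩ = 0.084184 eV, ⟨E²⟩ = 0.028684 eV².
C_V/k_B = (⟨E²⟩ − ⟨E⟩²)/(kT)² = (0.028684 − 0.0070869)/0.030976 = 0.697.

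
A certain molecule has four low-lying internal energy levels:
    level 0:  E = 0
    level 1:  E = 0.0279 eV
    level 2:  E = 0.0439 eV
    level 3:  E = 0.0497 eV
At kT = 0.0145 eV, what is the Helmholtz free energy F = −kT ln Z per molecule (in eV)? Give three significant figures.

Eᵢ/kT = 0, 1.9241, 3.0276, 3.4276.
Z = Σ e^(−Eᵢ/kT) = e^(−0) + e^(−1.9241) + e^(−3.0276) + e^(−3.4276) = 1.0000 + 0.14601 + 0.048432 + 0.032465 = 1.2269.
F = −kT ln Z = −0.0145 × ln(1.2269) = −0.0145 × 0.20449 = -0.00297 eV.

-0.00297 eV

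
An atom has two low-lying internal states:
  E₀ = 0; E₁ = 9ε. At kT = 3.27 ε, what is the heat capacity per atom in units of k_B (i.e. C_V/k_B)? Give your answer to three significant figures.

Eᵢ/kT = 0, 2.7523.
Z = Σ e^(−Eᵢ/kT) = e^(−0) + e^(−2.7523) = 1.0000 + 0.063781 = 1.0638.
⟨E⟩ = 0.53960 ε, ⟨E²⟩ = 4.8564 ε².
C_V/k_B = (⟨E²⟩ − ⟨E⟩²)/(kT)² = (4.8564 − 0.29117)/10.693 = 0.427.

0.427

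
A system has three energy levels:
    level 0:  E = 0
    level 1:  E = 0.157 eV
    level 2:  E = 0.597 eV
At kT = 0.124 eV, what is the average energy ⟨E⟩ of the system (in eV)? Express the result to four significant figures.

0.03806 eV

Eᵢ/kT = 0, 1.26613, 4.81452.
Z = Σ e^(−Eᵢ/kT) = e^(−0) + e^(−1.26613) + e^(−4.81452) = 1.00000 + 0.281921 + 0.00811111 = 1.29003.
⟨E⟩ = Σ Eᵢ e^(−Eᵢ/kT) / Z = (0·1.00000 + 0.157·0.281921 + 0.597·0.00811111) / 1.29003 = 0.03806 eV.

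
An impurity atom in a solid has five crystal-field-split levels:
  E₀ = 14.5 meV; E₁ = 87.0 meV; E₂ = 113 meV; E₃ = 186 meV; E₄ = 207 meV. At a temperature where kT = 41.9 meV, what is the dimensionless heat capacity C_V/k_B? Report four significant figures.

0.9463

Eᵢ/kT = 0.346062, 2.07637, 2.69690, 4.43914, 4.94033.
Z = Σ e^(−Eᵢ/kT) = e^(−0.346062) + e^(−2.07637) + e^(−2.69690) + e^(−4.43914) + e^(−4.94033) = 0.707469 + 0.125385 + 0.0674142 + 0.0118061 + 0.00715224 = 0.919227.
⟨E⟩ = 35.3134 meV, ⟨E²⟩ = 2908.43 meV².
C_V/k_B = (⟨E²⟩ − ⟨E⟩²)/(kT)² = (2908.43 − 1247.04)/1755.61 = 0.9463.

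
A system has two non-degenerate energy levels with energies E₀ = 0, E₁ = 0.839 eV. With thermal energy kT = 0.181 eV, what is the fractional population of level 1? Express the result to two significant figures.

0.0096

Eᵢ/kT = 0, 4.635.
Z = Σ e^(−Eᵢ/kT) = e^(−0) + e^(−4.635) = 1.000 + 0.009706 = 1.010.
P₁ = e^(−E₁/kT) / Z = 0.009706/1.010 = 0.0096.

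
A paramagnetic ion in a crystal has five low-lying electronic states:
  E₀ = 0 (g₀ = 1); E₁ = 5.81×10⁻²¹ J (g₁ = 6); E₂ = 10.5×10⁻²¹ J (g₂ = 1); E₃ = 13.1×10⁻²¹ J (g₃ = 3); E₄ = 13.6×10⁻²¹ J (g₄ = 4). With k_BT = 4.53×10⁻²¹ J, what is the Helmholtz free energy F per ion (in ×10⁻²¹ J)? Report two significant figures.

Eᵢ/kT = 0, 1.283, 2.318, 2.892, 3.002.
Z = Σ gᵢe^(−Eᵢ/kT) = 1·e^(−0) + 6·e^(−1.283) + 1·e^(−2.318) + 3·e^(−2.892) + 4·e^(−3.002) = 1.000 + 1.663 + 0.09847 + 0.1664 + 0.1988 = 3.127.
F = −kT ln Z = −4.53 × ln(3.127) = −4.53 × 1.140 = -5.2 ×10⁻²¹ J.

-5.2 ×10⁻²¹ J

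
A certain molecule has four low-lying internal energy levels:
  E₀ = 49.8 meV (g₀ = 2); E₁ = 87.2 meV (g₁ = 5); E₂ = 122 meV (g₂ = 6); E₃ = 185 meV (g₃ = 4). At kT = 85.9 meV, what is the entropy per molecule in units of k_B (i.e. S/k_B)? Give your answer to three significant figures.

2.72

Eᵢ/kT = 0.57974, 1.0151, 1.4203, 2.1537.
Z = Σ gᵢe^(−Eᵢ/kT) = 2·e^(−0.57974) + 5·e^(−1.0151) + 6·e^(−1.4203) + 4·e^(−2.1537) = 1.1201 + 1.8118 + 1.4498 + 0.46422 = 4.8459.
⟨E⟩ = Σ EᵢPᵢ = 98.336 meV.
S/k_B = ln Z + ⟨E⟩/kT = ln(4.8459) + 98.336/85.9 = 1.5781 + 1.1448 = 2.72.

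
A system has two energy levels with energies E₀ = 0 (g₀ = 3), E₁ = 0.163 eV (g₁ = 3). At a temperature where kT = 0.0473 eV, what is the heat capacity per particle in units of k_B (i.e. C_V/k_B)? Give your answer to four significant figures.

0.3555

Eᵢ/kT = 0, 3.44609.
Z = Σ gᵢe^(−Eᵢ/kT) = 3·e^(−0) + 3·e^(−3.44609) = 3.00000 + 0.0956100 = 3.09561.
⟨E⟩ = 0.00503436 eV, ⟨E²⟩ = 0.000820601 eV².
C_V/k_B = (⟨E²⟩ − ⟨E⟩²)/(kT)² = (0.000820601 − 0.0000253448)/0.00223729 = 0.3555.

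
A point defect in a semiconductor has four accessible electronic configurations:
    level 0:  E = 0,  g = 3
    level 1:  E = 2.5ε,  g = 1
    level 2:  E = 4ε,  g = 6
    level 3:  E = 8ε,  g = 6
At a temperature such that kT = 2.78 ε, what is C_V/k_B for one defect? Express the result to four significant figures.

Eᵢ/kT = 0, 0.899281, 1.43885, 2.87770.
Z = Σ gᵢe^(−Eᵢ/kT) = 3·e^(−0) + 1·e^(−0.899281) + 6·e^(−1.43885) + 6·e^(−2.87770) = 3.00000 + 0.406862 + 1.42320 + 0.337584 = 5.16765.
⟨E⟩ = 1.82107 ε, ⟨E²⟩ = 9.07946 ε².
C_V/k_B = (⟨E²⟩ − ⟨E⟩²)/(kT)² = (9.07946 − 3.31630)/7.72840 = 0.7457.

0.7457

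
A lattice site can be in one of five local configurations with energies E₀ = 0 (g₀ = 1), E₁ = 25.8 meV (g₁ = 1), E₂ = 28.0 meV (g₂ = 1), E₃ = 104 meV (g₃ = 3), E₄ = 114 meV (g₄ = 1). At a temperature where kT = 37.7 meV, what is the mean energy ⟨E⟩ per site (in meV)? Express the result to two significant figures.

23 meV

Eᵢ/kT = 0, 0.6844, 0.7427, 2.759, 3.024.
Z = Σ gᵢe^(−Eᵢ/kT) = 1·e^(−0) + 1·e^(−0.6844) + 1·e^(−0.7427) + 3·e^(−2.759) + 1·e^(−3.024) = 1.000 + 0.5044 + 0.4758 + 0.1901 + 0.04861 = 2.219.
⟨E⟩ = Σ Eᵢ gᵢe^(−Eᵢ/kT) / Z = (0·1.000 + 25.8·0.5044 + 28.0·0.4758 + 104·0.1901 + 114·0.04861) / 2.219 = 23 meV.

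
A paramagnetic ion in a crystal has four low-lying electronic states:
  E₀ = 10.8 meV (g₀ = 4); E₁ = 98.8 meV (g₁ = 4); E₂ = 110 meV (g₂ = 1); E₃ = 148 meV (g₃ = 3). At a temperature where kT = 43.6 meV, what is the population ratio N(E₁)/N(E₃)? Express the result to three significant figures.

n₁/n₃ = (g₁/g₃) exp[−(E₁−E₃)/kT] = (4/3) × exp(−(-49.2 meV)/(43.6 meV)) = (4/3) × exp(1.1284) = 4.12.

4.12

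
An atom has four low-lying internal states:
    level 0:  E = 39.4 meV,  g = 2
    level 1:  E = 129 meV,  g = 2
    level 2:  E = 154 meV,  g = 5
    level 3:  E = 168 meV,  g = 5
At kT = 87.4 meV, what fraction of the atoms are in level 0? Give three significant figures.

Eᵢ/kT = 0.45080, 1.4760, 1.7620, 1.9222.
Z = Σ gᵢe^(−Eᵢ/kT) = 2·e^(−0.45080) + 2·e^(−1.4760) + 5·e^(−1.7620) + 5·e^(−1.9222) = 1.2742 + 0.45710 + 0.85851 + 0.73142 = 3.3212.
P₀ = g₀ e^(−E₀/kT) / Z = 1.2742/3.3212 = 0.384.

0.384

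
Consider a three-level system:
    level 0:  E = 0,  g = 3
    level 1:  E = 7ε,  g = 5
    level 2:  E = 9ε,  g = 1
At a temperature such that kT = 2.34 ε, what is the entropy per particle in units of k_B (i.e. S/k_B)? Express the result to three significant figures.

1.44

Eᵢ/kT = 0, 2.9915, 3.8462.
Z = Σ gᵢe^(−Eᵢ/kT) = 3·e^(−0) + 5·e^(−2.9915) + 1·e^(−3.8462) = 3.0000 + 0.25106 + 0.021361 = 3.2724.
⟨E⟩ = Σ EᵢPᵢ = 0.59579 ε.
S/k_B = ln Z + ⟨E⟩/kT = ln(3.2724) + 0.59579/2.34 = 1.1855 + 0.25461 = 1.44.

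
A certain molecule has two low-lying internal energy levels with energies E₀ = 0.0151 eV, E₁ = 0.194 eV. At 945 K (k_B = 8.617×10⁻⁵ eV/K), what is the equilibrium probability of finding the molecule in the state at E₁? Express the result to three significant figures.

k_BT = 8.617×10⁻⁵ × 945 K = 0.081431 eV.
Eᵢ/kT = 0.18543, 2.3824.
Z = Σ e^(−Eᵢ/kT) = e^(−0.18543) + e^(−2.3824) = 0.83075 + 0.092329 = 0.92308.
P₁ = e^(−E₁/kT) / Z = 0.092329/0.92308 = 0.100.

0.100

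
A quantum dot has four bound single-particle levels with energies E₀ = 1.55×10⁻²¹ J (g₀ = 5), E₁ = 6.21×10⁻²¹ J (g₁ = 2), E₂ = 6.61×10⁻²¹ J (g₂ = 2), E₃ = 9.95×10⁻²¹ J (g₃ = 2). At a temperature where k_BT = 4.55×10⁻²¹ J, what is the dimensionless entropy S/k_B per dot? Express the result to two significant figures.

2.2

Eᵢ/kT = 0.3407, 1.365, 1.453, 2.187.
Z = Σ gᵢe^(−Eᵢ/kT) = 5·e^(−0.3407) + 2·e^(−1.365) + 2·e^(−1.453) + 2·e^(−2.187) = 3.556 + 0.5108 + 0.4677 + 0.2245 = 4.759.
⟨E⟩ = Σ EᵢPᵢ = 2.944 ×10⁻²¹ J.
S/k_B = ln Z + ⟨E⟩/kT = ln(4.759) + 2.944/4.55 = 1.560 + 0.6470 = 2.2.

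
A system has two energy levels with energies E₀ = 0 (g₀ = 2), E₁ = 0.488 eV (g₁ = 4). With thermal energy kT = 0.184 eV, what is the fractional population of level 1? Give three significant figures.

Eᵢ/kT = 0, 2.6522.
Z = Σ gᵢe^(−Eᵢ/kT) = 2·e^(−0) + 4·e^(−2.6522) = 2.0000 + 0.28198 = 2.2820.
P₁ = g₁ e^(−E₁/kT) / Z = 0.28198/2.2820 = 0.124.

0.124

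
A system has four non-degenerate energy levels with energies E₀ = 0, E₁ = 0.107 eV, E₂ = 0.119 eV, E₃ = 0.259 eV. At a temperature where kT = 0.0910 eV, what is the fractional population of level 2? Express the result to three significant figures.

Eᵢ/kT = 0, 1.1758, 1.3077, 2.8462.
Z = Σ e^(−Eᵢ/kT) = e^(−0) + e^(−1.1758) + e^(−1.3077) + e^(−2.8462) = 1.0000 + 0.30857 + 0.27044 + 0.058065 = 1.6371.
P₂ = e^(−E₂/kT) / Z = 0.27044/1.6371 = 0.165.

0.165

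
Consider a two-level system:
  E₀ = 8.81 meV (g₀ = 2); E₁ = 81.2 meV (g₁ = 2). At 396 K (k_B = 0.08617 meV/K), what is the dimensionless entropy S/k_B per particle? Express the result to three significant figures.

1.03

k_BT = 0.08617 × 396 K = 34.123 meV.
Eᵢ/kT = 0.25818, 2.3796.
Z = Σ gᵢe^(−Eᵢ/kT) = 2·e^(−0.25818) + 2·e^(−2.3796) = 1.5449 + 0.18518 = 1.7301.
⟨E⟩ = Σ EᵢPᵢ = 16.558 meV.
S/k_B = ln Z + ⟨E⟩/kT = ln(1.7301) + 16.558/34.123 = 0.54818 + 0.48524 = 1.03.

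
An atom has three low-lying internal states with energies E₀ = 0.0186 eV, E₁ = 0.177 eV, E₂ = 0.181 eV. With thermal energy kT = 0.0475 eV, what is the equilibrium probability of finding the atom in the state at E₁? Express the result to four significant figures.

0.03334

Eᵢ/kT = 0.391579, 3.72632, 3.81053.
Z = Σ e^(−Eᵢ/kT) = e^(−0.391579) + e^(−3.72632) + e^(−3.81053) = 0.675989 + 0.0240813 + 0.0221364 = 0.722207.
P₁ = e^(−E₁/kT) / Z = 0.0240813/0.722207 = 0.03334.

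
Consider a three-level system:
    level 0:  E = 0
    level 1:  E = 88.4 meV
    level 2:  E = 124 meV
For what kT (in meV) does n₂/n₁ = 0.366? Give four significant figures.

35.42 meV

n₂/n₁ = exp[−(E₂−E₁)/kT] = 0.366.
⇒ (E₂−E₁)/kT = ln(1/0.366) = ln(2.73224) = 1.00512.
kT = 35.6 meV / 1.00512 = 35.42 meV.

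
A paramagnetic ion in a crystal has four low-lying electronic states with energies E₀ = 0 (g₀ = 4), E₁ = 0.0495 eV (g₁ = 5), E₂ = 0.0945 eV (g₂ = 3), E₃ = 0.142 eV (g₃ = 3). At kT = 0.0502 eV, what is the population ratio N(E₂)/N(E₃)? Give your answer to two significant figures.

n₂/n₃ = (g₂/g₃) exp[−(E₂−E₃)/kT] = (3/3) × exp(−(-0.0475 eV)/(0.0502 eV)) = (3/3) × exp(0.9462) = 2.6.

2.6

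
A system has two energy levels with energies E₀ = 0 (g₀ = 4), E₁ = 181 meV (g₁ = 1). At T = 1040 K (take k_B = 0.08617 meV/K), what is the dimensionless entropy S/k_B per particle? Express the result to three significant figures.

1.48

k_BT = 0.08617 × 1040 K = 89.617 meV.
Eᵢ/kT = 0, 2.0197.
Z = Σ gᵢe^(−Eᵢ/kT) = 4·e^(−0) + 1·e^(−2.0197) = 4.0000 + 0.13270 = 4.1327.
⟨E⟩ = Σ EᵢPᵢ = 5.8119 meV.
S/k_B = ln Z + ⟨E⟩/kT = ln(4.1327) + 5.8119/89.617 = 1.4189 + 0.064853 = 1.48.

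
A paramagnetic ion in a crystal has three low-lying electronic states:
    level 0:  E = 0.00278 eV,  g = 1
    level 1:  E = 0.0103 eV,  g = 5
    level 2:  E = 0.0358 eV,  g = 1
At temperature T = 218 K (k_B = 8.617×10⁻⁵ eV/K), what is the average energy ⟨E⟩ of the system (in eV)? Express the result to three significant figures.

0.00961 eV

k_BT = 8.617×10⁻⁵ × 218 K = 0.018785 eV.
Eᵢ/kT = 0.14799, 0.54831, 1.9058.
Z = Σ gᵢe^(−Eᵢ/kT) = 1·e^(−0.14799) + 5·e^(−0.54831) + 1·e^(−1.9058) = 0.86244 + 2.8896 + 0.14870 = 3.9007.
⟨E⟩ = Σ Eᵢ gᵢe^(−Eᵢ/kT) / Z = (0.00278·0.86244 + 0.0103·2.8896 + 0.0358·0.14870) / 3.9007 = 0.00961 eV.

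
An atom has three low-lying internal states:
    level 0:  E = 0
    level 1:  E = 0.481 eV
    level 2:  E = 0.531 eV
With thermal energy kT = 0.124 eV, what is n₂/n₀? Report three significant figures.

0.0138

n₂/n₀ = exp[−(E₂−E₀)/kT] = exp(−(0.531 eV)/(0.124 eV)) = exp(-4.2823) = 0.0138.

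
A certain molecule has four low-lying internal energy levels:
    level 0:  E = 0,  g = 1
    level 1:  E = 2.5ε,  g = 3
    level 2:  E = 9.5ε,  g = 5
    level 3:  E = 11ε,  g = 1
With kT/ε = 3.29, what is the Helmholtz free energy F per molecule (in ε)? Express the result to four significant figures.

-3.289 ε

Eᵢ/kT = 0, 0.759878, 2.88754, 3.34347.
Z = Σ gᵢe^(−Eᵢ/kT) = 1·e^(−0) + 3·e^(−0.759878) + 5·e^(−2.88754) + 1·e^(−3.34347) = 1.00000 + 1.40317 + 0.278565 + 0.0353142 = 2.71705.
F = −kT ln Z = −3.29 × ln(2.71705) = −3.29 × 0.999547 = -3.289 ε.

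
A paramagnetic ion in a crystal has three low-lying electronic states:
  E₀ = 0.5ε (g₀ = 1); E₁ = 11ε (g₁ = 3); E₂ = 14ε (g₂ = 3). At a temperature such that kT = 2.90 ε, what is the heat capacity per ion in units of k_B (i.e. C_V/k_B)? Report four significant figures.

1.361

Eᵢ/kT = 0.172414, 3.79310, 4.82759.
Z = Σ gᵢe^(−Eᵢ/kT) = 1·e^(−0.172414) + 3·e^(−3.79310) + 3·e^(−4.82759) = 0.841631 + 0.0675770 + 0.0240174 = 0.933225.
⟨E⟩ = 1.60776 ε, ⟨E²⟩ = 14.0316 ε².
C_V/k_B = (⟨E²⟩ − ⟨E⟩²)/(kT)² = (14.0316 − 2.58489)/8.41000 = 1.361.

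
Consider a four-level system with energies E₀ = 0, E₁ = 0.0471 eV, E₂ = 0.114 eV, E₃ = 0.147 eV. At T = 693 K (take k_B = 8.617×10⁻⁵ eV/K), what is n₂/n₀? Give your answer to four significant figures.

0.1482

k_BT = 8.617×10⁻⁵ × 693 K = 0.0597158 eV.
n₂/n₀ = exp[−(E₂−E₀)/kT] = exp(−(0.114 eV)/(0.0597158 eV)) = exp(-1.90904) = 0.1482.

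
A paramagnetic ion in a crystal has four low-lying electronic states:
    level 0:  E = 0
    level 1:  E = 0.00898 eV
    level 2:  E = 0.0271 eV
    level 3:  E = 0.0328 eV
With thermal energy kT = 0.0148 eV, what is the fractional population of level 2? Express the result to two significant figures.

Eᵢ/kT = 0, 0.6068, 1.831, 2.216.
Z = Σ e^(−Eᵢ/kT) = e^(−0) + e^(−0.6068) + e^(−1.831) + e^(−2.216) = 1.000 + 0.5451 + 0.1603 + 0.1090 = 1.814.
P₂ = e^(−E₂/kT) / Z = 0.1603/1.814 = 0.088.

0.088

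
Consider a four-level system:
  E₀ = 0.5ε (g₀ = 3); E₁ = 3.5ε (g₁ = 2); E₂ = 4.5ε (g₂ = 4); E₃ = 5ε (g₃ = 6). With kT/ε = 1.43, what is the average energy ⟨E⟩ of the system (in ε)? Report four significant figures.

1.267 ε

Eᵢ/kT = 0.349650, 2.44755, 3.14685, 3.49650.
Z = Σ gᵢe^(−Eᵢ/kT) = 3·e^(−0.349650) + 2·e^(−2.44755) + 4·e^(−3.14685) + 6·e^(−3.49650) = 2.11480 + 0.173011 + 0.171949 + 0.181820 = 2.64158.
⟨E⟩ = Σ Eᵢ gᵢe^(−Eᵢ/kT) / Z = (0.5·2.11480 + 3.5·0.173011 + 4.5·0.171949 + 5·0.181820) / 2.64158 = 1.267 ε.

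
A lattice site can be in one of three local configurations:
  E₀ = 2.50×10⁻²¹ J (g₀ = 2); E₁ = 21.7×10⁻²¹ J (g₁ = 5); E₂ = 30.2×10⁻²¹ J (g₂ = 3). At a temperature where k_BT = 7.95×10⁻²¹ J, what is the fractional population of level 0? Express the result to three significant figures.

Eᵢ/kT = 0.31447, 2.7296, 3.7987.
Z = Σ gᵢe^(−Eᵢ/kT) = 2·e^(−0.31447) + 5·e^(−2.7296) + 3·e^(−3.7987) = 1.4604 + 0.32623 + 0.067200 = 1.8538.
P₀ = g₀ e^(−E₀/kT) / Z = 1.4604/1.8538 = 0.788.

0.788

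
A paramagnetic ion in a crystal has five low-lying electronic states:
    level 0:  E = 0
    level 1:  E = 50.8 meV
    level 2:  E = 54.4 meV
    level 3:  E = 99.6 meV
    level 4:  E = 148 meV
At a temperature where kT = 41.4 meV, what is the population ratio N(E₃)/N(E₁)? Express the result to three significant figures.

n₃/n₁ = exp[−(E₃−E₁)/kT] = exp(−(48.8 meV)/(41.4 meV)) = exp(-1.1787) = 0.308.

0.308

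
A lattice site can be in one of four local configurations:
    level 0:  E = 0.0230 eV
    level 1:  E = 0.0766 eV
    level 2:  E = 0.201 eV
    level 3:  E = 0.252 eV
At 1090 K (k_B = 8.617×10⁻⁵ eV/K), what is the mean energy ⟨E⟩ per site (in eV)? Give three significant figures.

k_BT = 8.617×10⁻⁵ × 1090 K = 0.093925 eV.
Eᵢ/kT = 0.24488, 0.81554, 2.1400, 2.6830.
Z = Σ e^(−Eᵢ/kT) = e^(−0.24488) + e^(−0.81554) + e^(−2.1400) + e^(−2.6830) = 0.78280 + 0.44240 + 0.11765 + 0.068358 = 1.4112.
⟨E⟩ = Σ Eᵢ e^(−Eᵢ/kT) / Z = (0.0230·0.78280 + 0.0766·0.44240 + 0.201·0.11765 + 0.252·0.068358) / 1.4112 = 0.0657 eV.

0.0657 eV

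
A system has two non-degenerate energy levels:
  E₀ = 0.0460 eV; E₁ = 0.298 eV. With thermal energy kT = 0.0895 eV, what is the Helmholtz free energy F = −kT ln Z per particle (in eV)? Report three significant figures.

Eᵢ/kT = 0.51397, 3.3296.
Z = Σ e^(−Eᵢ/kT) = e^(−0.51397) + e^(−3.3296) = 0.59812 + 0.035807 = 0.63393.
F = −kT ln Z = −0.0895 × ln(0.63393) = −0.0895 × -0.45582 = 0.0408 eV.

0.0408 eV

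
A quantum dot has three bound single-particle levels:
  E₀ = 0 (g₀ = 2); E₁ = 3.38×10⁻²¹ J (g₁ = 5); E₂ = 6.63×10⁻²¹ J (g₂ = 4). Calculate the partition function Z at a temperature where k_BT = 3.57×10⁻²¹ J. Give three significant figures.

Eᵢ/kT = 0, 0.94678, 1.8571.
Z = Σ gᵢe^(−Eᵢ/kT) = 2·e^(−0) + 5·e^(−0.94678) + 4·e^(−1.8571) = 2.0000 + 1.9399 + 0.62450 = 4.5644.

Z = 4.56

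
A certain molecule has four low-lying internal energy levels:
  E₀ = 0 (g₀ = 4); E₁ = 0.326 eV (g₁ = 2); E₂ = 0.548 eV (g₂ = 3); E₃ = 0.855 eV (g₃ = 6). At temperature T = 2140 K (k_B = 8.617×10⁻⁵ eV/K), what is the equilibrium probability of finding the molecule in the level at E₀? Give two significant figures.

0.88

k_BT = 8.617×10⁻⁵ × 2140 K = 0.1844 eV.
Eᵢ/kT = 0, 1.768, 2.972, 4.637.
Z = Σ gᵢe^(−Eᵢ/kT) = 4·e^(−0) + 2·e^(−1.768) + 3·e^(−2.972) + 6·e^(−4.637) = 4.000 + 0.3413 + 0.1536 + 0.05812 = 4.553.
P₀ = g₀ e^(−E₀/kT) / Z = 4.000/4.553 = 0.88.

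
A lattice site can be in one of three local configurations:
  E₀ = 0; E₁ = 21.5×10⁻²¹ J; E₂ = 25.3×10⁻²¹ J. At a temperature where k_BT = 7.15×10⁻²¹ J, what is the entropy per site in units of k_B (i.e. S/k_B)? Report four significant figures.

0.3088

Eᵢ/kT = 0, 3.00699, 3.53846.
Z = Σ e^(−Eᵢ/kT) = e^(−0) + e^(−3.00699) + e^(−3.53846) = 1.00000 + 0.0494403 + 0.0290580 = 1.07850.
⟨E⟩ = Σ EᵢPᵢ = 1.66725 ×10⁻²¹ J.
S/k_B = ln Z + ⟨E⟩/kT = ln(1.07850) + 1.66725/7.15 = 0.0755712 + 0.233182 = 0.3088.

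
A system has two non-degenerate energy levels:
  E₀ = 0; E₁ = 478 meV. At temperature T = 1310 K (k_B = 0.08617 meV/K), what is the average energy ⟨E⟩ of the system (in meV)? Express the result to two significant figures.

k_BT = 0.08617 × 1310 K = 112.9 meV.
Eᵢ/kT = 0, 4.234.
Z = Σ e^(−Eᵢ/kT) = e^(−0) + e^(−4.234) = 1.000 + 0.01449 = 1.014.
⟨E⟩ = Σ Eᵢ e^(−Eᵢ/kT) / Z = (0·1.000 + 478·0.01449) / 1.014 = 6.8 meV.

6.8 meV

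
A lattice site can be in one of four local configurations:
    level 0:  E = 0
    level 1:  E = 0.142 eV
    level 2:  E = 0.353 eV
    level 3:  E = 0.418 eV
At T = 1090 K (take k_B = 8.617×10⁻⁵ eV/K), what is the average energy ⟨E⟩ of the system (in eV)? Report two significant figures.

0.035 eV

k_BT = 8.617×10⁻⁵ × 1090 K = 0.09393 eV.
Eᵢ/kT = 0, 1.512, 3.758, 4.450.
Z = Σ e^(−Eᵢ/kT) = e^(−0) + e^(−1.512) + e^(−3.758) + e^(−4.450) = 1.000 + 0.2205 + 0.02333 + 0.01168 = 1.256.
⟨E⟩ = Σ Eᵢ e^(−Eᵢ/kT) / Z = (0·1.000 + 0.142·0.2205 + 0.353·0.02333 + 0.418·0.01168) / 1.256 = 0.035 eV.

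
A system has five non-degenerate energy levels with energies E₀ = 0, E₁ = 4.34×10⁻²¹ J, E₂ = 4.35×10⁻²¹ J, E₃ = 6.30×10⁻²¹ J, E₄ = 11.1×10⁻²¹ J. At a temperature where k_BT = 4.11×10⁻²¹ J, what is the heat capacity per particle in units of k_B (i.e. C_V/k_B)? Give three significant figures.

Eᵢ/kT = 0, 1.0560, 1.0584, 1.5328, 2.7007.
Z = Σ e^(−Eᵢ/kT) = e^(−0) + e^(−1.0560) + e^(−1.0584) + e^(−1.5328) + e^(−2.7007) = 1.0000 + 0.34784 + 0.34701 + 0.21593 + 0.067158 = 1.9779.
⟨E⟩ = 2.5911, ⟨E²⟩ = 15.149.
C_V/k_B = (⟨E²⟩ − ⟨E⟩²)/(kT)² = (15.149 − 6.7138)/16.892 = 0.499.

0.499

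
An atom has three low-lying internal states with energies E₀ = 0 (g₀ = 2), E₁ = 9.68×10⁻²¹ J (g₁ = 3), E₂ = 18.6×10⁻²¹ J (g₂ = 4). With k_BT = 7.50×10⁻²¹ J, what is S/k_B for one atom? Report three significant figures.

1.75

Eᵢ/kT = 0, 1.2907, 2.4800.
Z = Σ gᵢe^(−Eᵢ/kT) = 2·e^(−0) + 3·e^(−1.2907) + 4·e^(−2.4800) = 2.0000 + 0.82523 + 0.33497 = 3.1602.
⟨E⟩ = Σ EᵢPᵢ = 4.4993 ×10⁻²¹ J.
S/k_B = ln Z + ⟨E⟩/kT = ln(3.1602) + 4.4993/7.50 = 1.1506 + 0.59991 = 1.75.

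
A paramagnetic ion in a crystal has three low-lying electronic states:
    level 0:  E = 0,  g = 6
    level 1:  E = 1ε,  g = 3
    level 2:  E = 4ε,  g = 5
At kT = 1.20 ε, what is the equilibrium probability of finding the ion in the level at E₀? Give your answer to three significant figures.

0.802

Eᵢ/kT = 0, 0.83333, 3.3333.
Z = Σ gᵢe^(−Eᵢ/kT) = 6·e^(−0) + 3·e^(−0.83333) + 5·e^(−3.3333) = 6.0000 + 1.3038 + 0.17838 = 7.4822.
P₀ = g₀ e^(−E₀/kT) / Z = 6.0000/7.4822 = 0.802.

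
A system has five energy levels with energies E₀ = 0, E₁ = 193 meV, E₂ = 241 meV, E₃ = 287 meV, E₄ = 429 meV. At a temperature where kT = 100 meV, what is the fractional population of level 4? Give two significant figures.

0.010

Eᵢ/kT = 0, 1.930, 2.410, 2.870, 4.290.
Z = Σ e^(−Eᵢ/kT) = e^(−0) + e^(−1.930) + e^(−2.410) + e^(−2.870) + e^(−4.290) = 1.000 + 0.1451 + 0.08982 + 0.05670 + 0.01370 = 1.305.
P₄ = e^(−E₄/kT) / Z = 0.01370/1.305 = 0.010.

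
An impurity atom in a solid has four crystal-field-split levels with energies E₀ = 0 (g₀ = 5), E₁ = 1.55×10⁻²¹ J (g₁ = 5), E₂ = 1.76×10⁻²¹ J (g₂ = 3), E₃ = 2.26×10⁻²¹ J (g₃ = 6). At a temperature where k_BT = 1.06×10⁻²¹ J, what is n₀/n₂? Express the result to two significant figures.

n₀/n₂ = (g₀/g₂) exp[−(E₀−E₂)/kT] = (5/3) × exp(−(-1.76 ×10⁻²¹ J)/(1.06 ×10⁻²¹ J)) = (5/3) × exp(1.660) = 8.8.

8.8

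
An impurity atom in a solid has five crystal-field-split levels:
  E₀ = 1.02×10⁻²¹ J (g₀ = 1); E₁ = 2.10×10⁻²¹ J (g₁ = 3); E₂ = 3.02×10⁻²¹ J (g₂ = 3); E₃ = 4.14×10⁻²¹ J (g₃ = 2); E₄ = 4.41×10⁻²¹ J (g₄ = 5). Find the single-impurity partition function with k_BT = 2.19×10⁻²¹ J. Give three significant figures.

Eᵢ/kT = 0.46575, 0.95890, 1.3790, 1.8904, 2.0137.
Z = Σ gᵢe^(−Eᵢ/kT) = 1·e^(−0.46575) + 3·e^(−0.95890) + 3·e^(−1.3790) + 2·e^(−1.8904) + 5·e^(−2.0137) = 0.62766 + 1.1499 + 0.75549 + 0.30202 + 0.66747 = 3.5025.

Z = 3.50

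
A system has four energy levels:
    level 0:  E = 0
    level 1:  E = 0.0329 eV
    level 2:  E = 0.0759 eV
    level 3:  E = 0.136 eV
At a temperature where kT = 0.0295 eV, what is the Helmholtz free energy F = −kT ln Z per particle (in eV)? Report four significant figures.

Eᵢ/kT = 0, 1.11525, 2.57288, 4.61017.
Z = Σ e^(−Eᵢ/kT) = e^(−0) + e^(−1.11525) + e^(−2.57288) + e^(−4.61017) = 1.00000 + 0.327833 + 0.0763154 + 0.00995013 = 1.41410.
F = −kT ln Z = −0.0295 × ln(1.41410) = −0.0295 × 0.346493 = -0.01022 eV.

-0.01022 eV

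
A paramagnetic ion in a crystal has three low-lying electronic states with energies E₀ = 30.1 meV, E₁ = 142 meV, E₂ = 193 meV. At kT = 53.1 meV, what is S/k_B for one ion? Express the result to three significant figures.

Eᵢ/kT = 0.56685, 2.6742, 3.6347.
Z = Σ e^(−Eᵢ/kT) = e^(−0.56685) + e^(−2.6742) + e^(−3.6347) = 0.56731 + 0.068962 + 0.026392 = 0.66266.
⟨E⟩ = Σ EᵢPᵢ = 48.233 meV.
S/k_B = ln Z + ⟨E⟩/kT = ln(0.66266) + 48.233/53.1 = -0.41149 + 0.90834 = 0.497.

0.497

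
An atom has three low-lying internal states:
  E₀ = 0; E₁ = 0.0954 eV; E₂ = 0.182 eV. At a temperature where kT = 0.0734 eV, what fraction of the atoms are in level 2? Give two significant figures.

Eᵢ/kT = 0, 1.300, 2.480.
Z = Σ e^(−Eᵢ/kT) = e^(−0) + e^(−1.300) + e^(−2.480) = 1.000 + 0.2725 + 0.08374 = 1.356.
P₂ = e^(−E₂/kT) / Z = 0.08374/1.356 = 0.062.

0.062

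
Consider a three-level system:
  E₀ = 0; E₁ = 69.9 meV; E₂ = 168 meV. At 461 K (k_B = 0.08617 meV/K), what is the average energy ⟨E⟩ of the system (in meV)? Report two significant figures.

k_BT = 0.08617 × 461 K = 39.72 meV.
Eᵢ/kT = 0, 1.760, 4.230.
Z = Σ e^(−Eᵢ/kT) = e^(−0) + e^(−1.760) + e^(−4.230) = 1.000 + 0.1720 + 0.01455 = 1.187.
⟨E⟩ = Σ Eᵢ e^(−Eᵢ/kT) / Z = (0·1.000 + 69.9·0.1720 + 168·0.01455) / 1.187 = 12 meV.

12 meV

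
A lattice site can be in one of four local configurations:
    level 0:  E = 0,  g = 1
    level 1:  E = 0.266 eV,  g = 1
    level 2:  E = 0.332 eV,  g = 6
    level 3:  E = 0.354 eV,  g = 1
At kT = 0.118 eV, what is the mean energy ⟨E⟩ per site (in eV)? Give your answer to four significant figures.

Eᵢ/kT = 0, 2.25424, 2.81356, 3.00000.
Z = Σ gᵢe^(−Eᵢ/kT) = 1·e^(−0) + 1·e^(−2.25424) + 6·e^(−2.81356) + 1·e^(−3.00000) = 1.00000 + 0.104953 + 0.359946 + 0.0497871 = 1.51469.
⟨E⟩ = Σ Eᵢ gᵢe^(−Eᵢ/kT) / Z = (0·1.00000 + 0.266·0.104953 + 0.332·0.359946 + 0.354·0.0497871) / 1.51469 = 0.1090 eV.

0.1090 eV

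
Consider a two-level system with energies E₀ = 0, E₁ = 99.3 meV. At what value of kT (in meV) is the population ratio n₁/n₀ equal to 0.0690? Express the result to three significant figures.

n₁/n₀ = exp[−(E₁−E₀)/kT] = 0.0690.
⇒ (E₁−E₀)/kT = ln(1/0.0690) = ln(14.493) = 2.6737.
kT = 99.3 meV / 2.6737 = 37.1 meV.

37.1 meV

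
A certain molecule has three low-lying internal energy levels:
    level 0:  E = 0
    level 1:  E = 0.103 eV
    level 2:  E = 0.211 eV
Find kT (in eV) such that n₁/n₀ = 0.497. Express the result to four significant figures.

n₁/n₀ = exp[−(E₁−E₀)/kT] = 0.497.
⇒ (E₁−E₀)/kT = ln(1/0.497) = ln(2.01207) = 0.699164.
kT = 0.103 eV / 0.699164 = 0.1473 eV.

0.1473 eV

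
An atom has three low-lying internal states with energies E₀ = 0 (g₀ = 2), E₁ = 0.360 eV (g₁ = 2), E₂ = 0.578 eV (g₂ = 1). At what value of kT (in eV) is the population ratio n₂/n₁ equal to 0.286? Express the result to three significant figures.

n₂/n₁ = (g₂/g₁) exp[−(E₂−E₁)/kT] = 0.286.
⇒ (E₂−E₁)/kT = ln((1/2)/0.286) = ln(1.7483) = 0.55864.
kT = 0.218 eV / 0.55864 = 0.390 eV.

0.390 eV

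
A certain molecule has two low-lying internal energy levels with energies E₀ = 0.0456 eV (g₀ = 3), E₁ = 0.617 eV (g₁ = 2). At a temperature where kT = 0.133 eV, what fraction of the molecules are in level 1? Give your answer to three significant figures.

Eᵢ/kT = 0.34286, 4.6391.
Z = Σ gᵢe^(−Eᵢ/kT) = 3·e^(−0.34286) + 2·e^(−4.6391) = 2.1292 + 0.019333 = 2.1485.
P₁ = g₁ e^(−E₁/kT) / Z = 0.019333/2.1485 = 0.00900.

0.00900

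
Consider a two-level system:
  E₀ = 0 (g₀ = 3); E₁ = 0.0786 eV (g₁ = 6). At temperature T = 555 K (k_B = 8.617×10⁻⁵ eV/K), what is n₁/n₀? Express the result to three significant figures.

k_BT = 8.617×10⁻⁵ × 555 K = 0.047824 eV.
n₁/n₀ = (g₁/g₀) exp[−(E₁−E₀)/kT] = (6/3) × exp(−(0.0786 eV)/(0.047824 eV)) = (6/3) × exp(-1.6435) = 0.387.

0.387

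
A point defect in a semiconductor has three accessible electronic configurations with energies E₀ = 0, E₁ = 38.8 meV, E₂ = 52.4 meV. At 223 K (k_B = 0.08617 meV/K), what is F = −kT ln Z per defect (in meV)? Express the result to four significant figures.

-3.474 meV

k_BT = 0.08617 × 223 K = 19.2159 meV.
Eᵢ/kT = 0, 2.01916, 2.72691.
Z = Σ e^(−Eᵢ/kT) = e^(−0) + e^(−2.01916) + e^(−2.72691) = 1.00000 + 0.132767 + 0.0654211 = 1.19819.
F = −kT ln Z = −19.2159 × ln(1.19819) = −19.2159 × 0.180812 = -3.474 meV.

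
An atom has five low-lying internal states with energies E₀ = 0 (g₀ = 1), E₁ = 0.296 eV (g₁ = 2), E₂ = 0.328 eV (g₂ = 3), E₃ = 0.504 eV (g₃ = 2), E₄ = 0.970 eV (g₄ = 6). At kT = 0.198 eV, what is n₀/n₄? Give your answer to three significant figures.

n₀/n₄ = (g₀/g₄) exp[−(E₀−E₄)/kT] = (1/6) × exp(−(-0.970 eV)/(0.198 eV)) = (1/6) × exp(4.8990) = 22.4.

22.4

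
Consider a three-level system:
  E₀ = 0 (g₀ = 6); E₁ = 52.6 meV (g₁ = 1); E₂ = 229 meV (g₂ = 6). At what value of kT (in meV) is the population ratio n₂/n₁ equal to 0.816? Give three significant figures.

88.4 meV

n₂/n₁ = (g₂/g₁) exp[−(E₂−E₁)/kT] = 0.816.
⇒ (E₂−E₁)/kT = ln((6/1)/0.816) = ln(7.3529) = 1.9951.
kT = 176.4 meV / 1.9951 = 88.4 meV.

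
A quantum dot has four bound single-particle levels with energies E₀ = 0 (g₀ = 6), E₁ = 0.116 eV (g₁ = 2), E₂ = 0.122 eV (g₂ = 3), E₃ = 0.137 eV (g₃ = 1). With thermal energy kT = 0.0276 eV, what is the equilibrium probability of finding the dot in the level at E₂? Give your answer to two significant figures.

0.0059

Eᵢ/kT = 0, 4.203, 4.420, 4.964.
Z = Σ gᵢe^(−Eᵢ/kT) = 6·e^(−0) + 2·e^(−4.203) + 3·e^(−4.420) + 1·e^(−4.964) = 6.000 + 0.02990 + 0.03610 + 0.006985 = 6.073.
P₂ = g₂ e^(−E₂/kT) / Z = 0.03610/6.073 = 0.0059.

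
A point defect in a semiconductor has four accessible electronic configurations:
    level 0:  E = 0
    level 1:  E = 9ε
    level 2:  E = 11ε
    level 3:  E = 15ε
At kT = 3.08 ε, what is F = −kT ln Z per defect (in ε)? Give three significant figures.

Eᵢ/kT = 0, 2.9221, 3.5714, 4.8701.
Z = Σ e^(−Eᵢ/kT) = e^(−0) + e^(−2.9221) + e^(−3.5714) + e^(−4.8701) = 1.0000 + 0.053821 + 0.028116 + 0.0076726 = 1.0896.
F = −kT ln Z = −3.08 × ln(1.0896) = −3.08 × 0.085811 = -0.264 ε.

-0.264 ε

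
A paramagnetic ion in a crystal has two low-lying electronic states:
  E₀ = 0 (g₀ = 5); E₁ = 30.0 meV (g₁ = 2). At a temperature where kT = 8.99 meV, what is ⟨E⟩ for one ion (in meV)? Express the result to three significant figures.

0.421 meV

Eᵢ/kT = 0, 3.3370.
Z = Σ gᵢe^(−Eᵢ/kT) = 5·e^(−0) + 2·e^(−3.3370) = 5.0000 + 0.071087 = 5.0711.
⟨E⟩ = Σ Eᵢ gᵢe^(−Eᵢ/kT) / Z = (0·5.0000 + 30.0·0.071087) / 5.0711 = 0.421 meV.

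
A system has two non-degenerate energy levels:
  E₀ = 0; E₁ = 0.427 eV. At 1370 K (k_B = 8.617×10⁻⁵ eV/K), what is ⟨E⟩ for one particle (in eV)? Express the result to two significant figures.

k_BT = 8.617×10⁻⁵ × 1370 K = 0.1181 eV.
Eᵢ/kT = 0, 3.616.
Z = Σ e^(−Eᵢ/kT) = e^(−0) + e^(−3.616) = 1.000 + 0.02689 = 1.027.
⟨E⟩ = Σ Eᵢ e^(−Eᵢ/kT) / Z = (0·1.000 + 0.427·0.02689) / 1.027 = 0.011 eV.

0.011 eV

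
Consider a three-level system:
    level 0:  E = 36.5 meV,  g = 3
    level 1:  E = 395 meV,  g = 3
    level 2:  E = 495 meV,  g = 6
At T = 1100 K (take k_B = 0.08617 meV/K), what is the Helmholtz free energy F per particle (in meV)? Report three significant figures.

-71.2 meV

k_BT = 0.08617 × 1100 K = 94.787 meV.
Eᵢ/kT = 0.38507, 4.1672, 5.2222.
Z = Σ gᵢe^(−Eᵢ/kT) = 3·e^(−0.38507) + 3·e^(−4.1672) + 6·e^(−5.2222) = 2.0412 + 0.046487 + 0.032373 = 2.1201.
F = −kT ln Z = −94.787 × ln(2.1201) = −94.787 × 0.75146 = -71.2 meV.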